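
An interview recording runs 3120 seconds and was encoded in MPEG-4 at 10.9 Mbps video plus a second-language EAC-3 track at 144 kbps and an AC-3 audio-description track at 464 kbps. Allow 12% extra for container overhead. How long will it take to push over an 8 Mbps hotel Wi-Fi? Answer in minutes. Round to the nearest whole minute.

Audio total: 144 + 464 = 608 kbps = 0.608 Mbps.
Total bitrate: 11.508 Mbps.
File: 11.508 Mbps × 3120 s = 35905.0 Mb.
With 12% container overhead: ×1.12. → 40213.6 Mb.
At 8 Mbps: 40213.6 / 8 = 5026.7 s ≈ 83.8 minutes.

84 minutes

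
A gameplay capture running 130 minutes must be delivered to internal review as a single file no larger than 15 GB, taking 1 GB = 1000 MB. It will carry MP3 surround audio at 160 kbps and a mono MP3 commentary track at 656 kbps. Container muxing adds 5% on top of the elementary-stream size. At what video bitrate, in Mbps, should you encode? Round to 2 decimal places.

13.84 Mbps

Budget: 15 GB = 120000.0 Mb.
Stream payload after overhead: 120000.0 / 1.05 = 114285.7 Mb.
130 min = 7800 s
Total bitrate budget: 114285.7 Mb / 7800 s = 14.652 Mbps.
Audio total: 160 + 656 = 816 kbps = 0.816 Mbps.
Video: 14.652 − 0.816 = 13.836 Mbps.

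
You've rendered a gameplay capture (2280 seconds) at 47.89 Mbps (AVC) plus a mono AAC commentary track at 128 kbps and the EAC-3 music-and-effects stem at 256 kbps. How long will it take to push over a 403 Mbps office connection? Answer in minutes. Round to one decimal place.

Audio total: 128 + 256 = 384 kbps = 0.384 Mbps.
Total bitrate: 48.274 Mbps.
File: 48.274 Mbps × 2280 s = 110064.7 Mb.
At 403 Mbps: 110064.7 / 403 = 273.1 s ≈ 4.55 minutes.

4.6 minutes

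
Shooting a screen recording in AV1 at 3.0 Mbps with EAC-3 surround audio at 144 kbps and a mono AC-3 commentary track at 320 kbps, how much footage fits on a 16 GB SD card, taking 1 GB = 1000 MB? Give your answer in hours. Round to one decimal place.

10.3 hours

Audio total: 144 + 320 = 464 kbps = 0.464 Mbps.
Total bitrate: 3.0 + 0.464 = 3.464 Mbps.
Capacity: 16 GB = 128,000 Mb.
Recording time: 128,000 / 3.464 = 36,952 s ≈ 10.3 hours.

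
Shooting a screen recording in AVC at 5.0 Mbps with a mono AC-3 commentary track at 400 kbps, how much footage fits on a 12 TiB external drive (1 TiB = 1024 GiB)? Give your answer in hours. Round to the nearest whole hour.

5430 hours

Audio: 400 kbps = 0.400 Mbps.
Total bitrate: 5.0 + 0.400 = 5.400 Mbps.
Capacity: 12 TiB = 105,553,116 Mb.
Recording time: 105,553,116 / 5.400 = 19,546,873 s ≈ 5,430 hours.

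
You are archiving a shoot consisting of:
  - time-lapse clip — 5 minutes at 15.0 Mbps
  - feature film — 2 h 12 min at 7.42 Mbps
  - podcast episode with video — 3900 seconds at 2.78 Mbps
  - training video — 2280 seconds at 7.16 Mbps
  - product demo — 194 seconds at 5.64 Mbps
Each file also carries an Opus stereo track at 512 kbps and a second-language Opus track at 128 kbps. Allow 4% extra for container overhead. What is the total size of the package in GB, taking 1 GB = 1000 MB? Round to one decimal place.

13.1 GB

Audio total: 512 + 128 = 640 kbps = 0.640 Mbps.
time-lapse clip: 15.640 Mbps × 300 s × 1.04 = 4879.7 Mb
feature film: 8.060 Mbps × 7920 s × 1.04 = 66388.6 Mb
podcast episode with video: 3.420 Mbps × 3900 s × 1.04 = 13871.5 Mb
training video: 7.800 Mbps × 2280 s × 1.04 = 18495.4 Mb
product demo: 6.280 Mbps × 194 s × 1.04 = 1267.1 Mb
Total: 104902.2 Mb = 13112.8 MB.
= 13.11 GB.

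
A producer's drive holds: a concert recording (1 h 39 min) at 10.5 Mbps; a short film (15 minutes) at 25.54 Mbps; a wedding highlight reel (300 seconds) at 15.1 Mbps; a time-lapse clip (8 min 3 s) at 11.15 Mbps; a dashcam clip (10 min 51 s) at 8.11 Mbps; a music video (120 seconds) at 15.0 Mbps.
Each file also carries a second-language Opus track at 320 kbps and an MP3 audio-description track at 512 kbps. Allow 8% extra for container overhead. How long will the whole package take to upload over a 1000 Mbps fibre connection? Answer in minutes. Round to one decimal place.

Audio total: 320 + 512 = 832 kbps = 0.832 Mbps.
concert recording: 11.332 Mbps × 5940 s × 1.08 = 72697.0 Mb
short film: 26.372 Mbps × 900 s × 1.08 = 25633.6 Mb
wedding highlight reel: 15.932 Mbps × 300 s × 1.08 = 5162.0 Mb
time-lapse clip: 11.982 Mbps × 483 s × 1.08 = 6250.3 Mb
dashcam clip: 8.942 Mbps × 651 s × 1.08 = 6286.9 Mb
music video: 15.832 Mbps × 120 s × 1.08 = 2051.8 Mb
Total: 118081.7 Mb = 14760.2 MB.
At 1000 Mbps: 118081.7 / 1000 = 118 s ≈ 1.97 minutes.

2.0 minutes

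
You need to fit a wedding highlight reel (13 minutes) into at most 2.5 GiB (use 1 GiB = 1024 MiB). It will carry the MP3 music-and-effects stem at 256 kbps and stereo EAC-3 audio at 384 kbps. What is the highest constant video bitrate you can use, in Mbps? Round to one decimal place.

Budget: 2.5 GiB = 21474.8 Mb.
13 min = 780 s
Total bitrate budget: 21474.8 Mb / 780 s = 27.532 Mbps.
Audio total: 256 + 384 = 640 kbps = 0.640 Mbps.
Video: 27.532 − 0.640 = 26.892 Mbps.

26.9 Mbps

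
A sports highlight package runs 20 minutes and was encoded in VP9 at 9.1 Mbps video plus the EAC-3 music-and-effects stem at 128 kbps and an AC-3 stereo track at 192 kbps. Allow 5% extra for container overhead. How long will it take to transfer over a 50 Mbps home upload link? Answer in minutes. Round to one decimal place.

20 min = 1200 s
Audio total: 128 + 192 = 320 kbps = 0.320 Mbps.
Total bitrate: 9.420 Mbps.
File: 9.420 Mbps × 1200 s = 11304.0 Mb.
With 5% container overhead: ×1.05. → 11869.2 Mb.
At 50 Mbps: 11869.2 / 50 = 237.4 s ≈ 3.96 minutes.

4.0 minutes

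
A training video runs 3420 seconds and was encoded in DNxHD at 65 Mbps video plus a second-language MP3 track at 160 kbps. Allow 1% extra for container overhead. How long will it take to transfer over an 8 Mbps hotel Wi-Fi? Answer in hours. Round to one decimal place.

Audio: 160 kbps = 0.160 Mbps.
Total bitrate: 65.160 Mbps.
File: 65.160 Mbps × 3420 s = 222847.2 Mb.
With 1% container overhead: ×1.01. → 225075.7 Mb.
At 8 Mbps: 225075.7 / 8 = 28134.5 s ≈ 7.82 hours.

7.8 hours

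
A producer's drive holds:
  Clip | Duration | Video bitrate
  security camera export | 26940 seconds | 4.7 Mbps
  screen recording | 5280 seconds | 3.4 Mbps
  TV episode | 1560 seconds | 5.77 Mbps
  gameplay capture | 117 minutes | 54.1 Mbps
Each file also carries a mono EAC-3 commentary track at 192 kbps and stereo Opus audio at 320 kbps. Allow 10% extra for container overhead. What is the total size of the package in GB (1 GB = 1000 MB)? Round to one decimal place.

Audio total: 192 + 320 = 512 kbps = 0.512 Mbps.
security camera export: 5.212 Mbps × 26940 s × 1.10 = 154452.4 Mb
screen recording: 3.912 Mbps × 5280 s × 1.10 = 22720.9 Mb
TV episode: 6.282 Mbps × 1560 s × 1.10 = 10779.9 Mb
gameplay capture: 54.612 Mbps × 7020 s × 1.10 = 421713.9 Mb
Total: 609667.1 Mb = 76208.4 MB.
= 76.21 GB.

76.2 GB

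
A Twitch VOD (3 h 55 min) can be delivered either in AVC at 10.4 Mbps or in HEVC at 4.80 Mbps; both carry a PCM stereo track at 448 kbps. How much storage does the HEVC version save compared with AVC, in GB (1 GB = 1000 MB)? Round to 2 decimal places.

3 h 55 min = 235 min = 14100 s
Audio: 448 kbps = 0.448 Mbps.
AVC: 10.848 Mbps × 14100 s = 152956.8 Mb = 19.120 GB.
HEVC: 5.248 Mbps × 14100 s = 73996.8 Mb = 9.250 GB.
Saving: 19.120 − 9.250 = 9.870 GB.

9.87 GB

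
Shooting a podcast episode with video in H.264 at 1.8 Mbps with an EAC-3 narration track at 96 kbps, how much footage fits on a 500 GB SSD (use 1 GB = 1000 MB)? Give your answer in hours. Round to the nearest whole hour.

586 hours

Audio: 96 kbps = 0.096 Mbps.
Total bitrate: 1.8 + 0.096 = 1.896 Mbps.
Capacity: 500 GB = 4,000,000 Mb.
Recording time: 4,000,000 / 1.896 = 2,109,705 s ≈ 586 hours.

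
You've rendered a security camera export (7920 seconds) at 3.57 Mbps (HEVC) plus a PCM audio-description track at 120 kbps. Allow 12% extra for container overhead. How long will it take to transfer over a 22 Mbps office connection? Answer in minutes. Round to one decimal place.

24.8 minutes

Audio: 120 kbps = 0.120 Mbps.
Total bitrate: 3.690 Mbps.
File: 3.690 Mbps × 7920 s = 29224.8 Mb.
With 12% container overhead: ×1.12. → 32731.8 Mb.
At 22 Mbps: 32731.8 / 22 = 1487.8 s ≈ 24.8 minutes.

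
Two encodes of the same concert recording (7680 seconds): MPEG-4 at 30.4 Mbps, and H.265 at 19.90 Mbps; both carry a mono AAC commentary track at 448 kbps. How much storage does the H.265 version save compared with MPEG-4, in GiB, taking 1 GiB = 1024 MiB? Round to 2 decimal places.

Audio: 448 kbps = 0.448 Mbps.
MPEG-4: 30.848 Mbps × 7680 s = 236912.6 Mb = 27.580 GiB.
H.265: 20.348 Mbps × 7680 s = 156272.6 Mb = 18.193 GiB.
Saving: 27.580 − 18.193 = 9.388 GiB.

9.39 GiB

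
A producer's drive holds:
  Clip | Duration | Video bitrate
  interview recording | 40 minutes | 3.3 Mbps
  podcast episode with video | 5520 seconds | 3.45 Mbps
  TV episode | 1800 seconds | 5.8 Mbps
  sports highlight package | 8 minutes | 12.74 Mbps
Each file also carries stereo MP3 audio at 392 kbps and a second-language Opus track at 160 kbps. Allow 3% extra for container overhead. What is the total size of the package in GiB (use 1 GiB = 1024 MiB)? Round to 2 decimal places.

5.89 GiB

Audio total: 392 + 160 = 552 kbps = 0.552 Mbps.
interview recording: 3.852 Mbps × 2400 s × 1.03 = 9522.1 Mb
podcast episode with video: 4.002 Mbps × 5520 s × 1.03 = 22753.8 Mb
TV episode: 6.352 Mbps × 1800 s × 1.03 = 11776.6 Mb
sports highlight package: 13.292 Mbps × 480 s × 1.03 = 6571.6 Mb
Total: 50624.1 Mb = 6328.0 MB.
= 5.893 GiB.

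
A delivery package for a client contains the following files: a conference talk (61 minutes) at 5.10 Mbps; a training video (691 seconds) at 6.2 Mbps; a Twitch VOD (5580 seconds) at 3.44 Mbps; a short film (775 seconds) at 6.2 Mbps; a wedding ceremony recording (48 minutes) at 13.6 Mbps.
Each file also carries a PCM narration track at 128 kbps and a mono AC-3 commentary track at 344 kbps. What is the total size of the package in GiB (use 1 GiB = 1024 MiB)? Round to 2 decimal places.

Audio total: 128 + 344 = 472 kbps = 0.472 Mbps.
conference talk: 5.572 Mbps × 3660 s = 20393.5 Mb
training video: 6.672 Mbps × 691 s = 4610.4 Mb
Twitch VOD: 3.912 Mbps × 5580 s = 21829.0 Mb
short film: 6.672 Mbps × 775 s = 5170.8 Mb
wedding ceremony recording: 14.072 Mbps × 2880 s = 40527.4 Mb
Total: 92531.0 Mb = 11566.4 MB.
= 10.77 GiB.

10.77 GiB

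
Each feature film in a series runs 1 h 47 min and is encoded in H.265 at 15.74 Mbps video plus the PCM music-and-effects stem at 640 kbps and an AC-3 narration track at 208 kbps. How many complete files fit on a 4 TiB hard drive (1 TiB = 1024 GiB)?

1 h 47 min = 107 min = 6420 s
Audio total: 640 + 208 = 848 kbps = 0.848 Mbps.
Total bitrate: 16.588 Mbps.
Per item: 16.588 Mbps × 6420 s = 106,495 Mb = 13,312 MB.
Capacity: 4 TiB = 35,184,372 Mb; 330.39 items → 330 complete.

330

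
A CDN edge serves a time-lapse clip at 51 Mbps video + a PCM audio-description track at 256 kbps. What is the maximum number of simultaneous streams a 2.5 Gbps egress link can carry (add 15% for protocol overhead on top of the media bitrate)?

42

Audio: 256 kbps = 0.256 Mbps.
Per-viewer media rate: 51.256 Mbps.
On the wire with 15% overhead: 58.944 Mbps.
2.5 Gbps = 2,500 Mbps; 2,500 / 58.944 = 42.41 → 42 viewers.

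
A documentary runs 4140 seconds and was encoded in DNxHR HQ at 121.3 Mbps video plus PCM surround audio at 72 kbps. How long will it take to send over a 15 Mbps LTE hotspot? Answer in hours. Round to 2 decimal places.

9.31 hours

Audio: 72 kbps = 0.072 Mbps.
Total bitrate: 121.372 Mbps.
File: 121.372 Mbps × 4140 s = 502480.1 Mb.
At 15 Mbps: 502480.1 / 15 = 33498.7 s ≈ 9.31 hours.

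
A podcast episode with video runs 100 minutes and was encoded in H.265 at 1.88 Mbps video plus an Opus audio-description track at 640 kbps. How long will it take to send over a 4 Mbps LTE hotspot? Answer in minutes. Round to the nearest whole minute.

63 minutes

100 min = 6000 s
Audio: 640 kbps = 0.640 Mbps.
Total bitrate: 2.520 Mbps.
File: 2.520 Mbps × 6000 s = 15120.0 Mb.
At 4 Mbps: 15120.0 / 4 = 3780.0 s ≈ 63 minutes.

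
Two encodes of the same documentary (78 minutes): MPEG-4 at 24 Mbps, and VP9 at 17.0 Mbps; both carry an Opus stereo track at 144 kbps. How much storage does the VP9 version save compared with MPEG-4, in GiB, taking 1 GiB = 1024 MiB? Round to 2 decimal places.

78 min = 4680 s
Audio: 144 kbps = 0.144 Mbps.
MPEG-4: 24.144 Mbps × 4680 s = 112993.9 Mb = 13.154 GiB.
VP9: 17.144 Mbps × 4680 s = 80233.9 Mb = 9.340 GiB.
Saving: 13.154 − 9.340 = 3.814 GiB.

3.81 GiB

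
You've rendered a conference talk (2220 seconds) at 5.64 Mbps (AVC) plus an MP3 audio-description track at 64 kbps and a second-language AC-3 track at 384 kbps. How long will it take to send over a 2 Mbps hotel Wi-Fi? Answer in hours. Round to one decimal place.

Audio total: 64 + 384 = 448 kbps = 0.448 Mbps.
Total bitrate: 6.088 Mbps.
File: 6.088 Mbps × 2220 s = 13515.4 Mb.
At 2 Mbps: 13515.4 / 2 = 6757.7 s ≈ 1.88 hours.

1.9 hours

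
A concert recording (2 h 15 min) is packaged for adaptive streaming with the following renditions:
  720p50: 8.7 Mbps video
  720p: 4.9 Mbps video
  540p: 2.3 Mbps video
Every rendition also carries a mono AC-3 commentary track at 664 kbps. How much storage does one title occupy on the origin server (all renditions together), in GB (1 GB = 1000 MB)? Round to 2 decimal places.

18.12 GB

2 h 15 min = 135 min = 8100 s
Audio: 664 kbps = 0.664 Mbps.
Sum of rendition bitrates: (8.7+0.664) + (4.9+0.664) + (2.3+0.664) = 17.892 Mbps.
× 8100 s = 144,925 Mb = 18,116 MB = 18.12 GB.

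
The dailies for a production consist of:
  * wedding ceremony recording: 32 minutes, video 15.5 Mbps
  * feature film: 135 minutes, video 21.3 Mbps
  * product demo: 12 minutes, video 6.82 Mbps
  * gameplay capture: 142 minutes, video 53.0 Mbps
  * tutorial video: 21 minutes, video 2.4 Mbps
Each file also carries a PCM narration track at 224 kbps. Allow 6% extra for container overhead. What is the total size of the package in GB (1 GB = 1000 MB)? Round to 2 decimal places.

Audio: 224 kbps = 0.224 Mbps.
wedding ceremony recording: 15.724 Mbps × 1920 s × 1.06 = 32001.5 Mb
feature film: 21.524 Mbps × 8100 s × 1.06 = 184805.1 Mb
product demo: 7.044 Mbps × 720 s × 1.06 = 5376.0 Mb
gameplay capture: 53.224 Mbps × 8520 s × 1.06 = 480676.6 Mb
tutorial video: 2.624 Mbps × 1260 s × 1.06 = 3504.6 Mb
Total: 706363.7 Mb = 88295.5 MB.
= 88.30 GB.

88.30 GB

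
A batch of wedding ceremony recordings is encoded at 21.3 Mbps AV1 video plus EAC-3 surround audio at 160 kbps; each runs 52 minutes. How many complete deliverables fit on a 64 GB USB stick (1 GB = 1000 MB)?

52 min = 3120 s
Audio: 160 kbps = 0.160 Mbps.
Total bitrate: 21.460 Mbps.
Per item: 21.460 Mbps × 3120 s = 66,955 Mb = 8,369 MB.
Capacity: 64 GB = 512,000 Mb; 7.65 items → 7 complete.

7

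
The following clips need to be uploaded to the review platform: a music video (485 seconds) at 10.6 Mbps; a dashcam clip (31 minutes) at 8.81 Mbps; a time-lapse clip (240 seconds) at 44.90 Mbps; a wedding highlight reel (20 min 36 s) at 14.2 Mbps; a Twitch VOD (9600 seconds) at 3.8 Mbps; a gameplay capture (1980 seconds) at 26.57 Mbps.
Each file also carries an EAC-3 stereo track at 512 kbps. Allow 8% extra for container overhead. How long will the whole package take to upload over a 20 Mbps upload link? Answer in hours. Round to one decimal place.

2.2 hours

Audio: 512 kbps = 0.512 Mbps.
music video: 11.112 Mbps × 485 s × 1.08 = 5820.5 Mb
dashcam clip: 9.322 Mbps × 1860 s × 1.08 = 18726.0 Mb
time-lapse clip: 45.412 Mbps × 240 s × 1.08 = 11770.8 Mb
wedding highlight reel: 14.712 Mbps × 1236 s × 1.08 = 19638.8 Mb
Twitch VOD: 4.312 Mbps × 9600 s × 1.08 = 44706.8 Mb
gameplay capture: 27.082 Mbps × 1980 s × 1.08 = 57912.1 Mb
Total: 158575.0 Mb = 19821.9 MB.
At 20 Mbps: 158575.0 / 20 = 7929 s ≈ 2.2 hours.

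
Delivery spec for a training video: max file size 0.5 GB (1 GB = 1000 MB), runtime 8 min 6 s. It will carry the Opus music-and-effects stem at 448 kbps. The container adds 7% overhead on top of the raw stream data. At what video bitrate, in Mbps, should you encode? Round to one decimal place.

7.2 Mbps

Budget: 0.5 GB = 4000.0 Mb.
Stream payload after overhead: 4000.0 / 1.07 = 3738.3 Mb.
8 min 6 s = 486 s
Total bitrate budget: 3738.3 Mb / 486 s = 7.692 Mbps.
Audio: 448 kbps = 0.448 Mbps.
Video: 7.692 − 0.448 = 7.244 Mbps.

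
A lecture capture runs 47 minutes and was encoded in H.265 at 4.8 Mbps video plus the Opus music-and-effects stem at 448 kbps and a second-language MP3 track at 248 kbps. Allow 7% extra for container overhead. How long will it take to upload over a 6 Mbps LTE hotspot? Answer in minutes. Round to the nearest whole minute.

47 min = 2820 s
Audio total: 448 + 248 = 696 kbps = 0.696 Mbps.
Total bitrate: 5.496 Mbps.
File: 5.496 Mbps × 2820 s = 15498.7 Mb.
With 7% container overhead: ×1.07. → 16583.6 Mb.
At 6 Mbps: 16583.6 / 6 = 2763.9 s ≈ 46.1 minutes.

46 minutes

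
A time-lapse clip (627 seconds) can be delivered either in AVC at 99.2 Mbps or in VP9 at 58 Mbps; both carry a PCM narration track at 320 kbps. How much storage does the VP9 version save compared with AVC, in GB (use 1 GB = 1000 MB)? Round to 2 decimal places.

3.23 GB

Audio: 320 kbps = 0.320 Mbps.
AVC: 99.520 Mbps × 627 s = 62399.0 Mb = 7.800 GB.
VP9: 58.320 Mbps × 627 s = 36566.6 Mb = 4.571 GB.
Saving: 7.800 − 4.571 = 3.229 GB.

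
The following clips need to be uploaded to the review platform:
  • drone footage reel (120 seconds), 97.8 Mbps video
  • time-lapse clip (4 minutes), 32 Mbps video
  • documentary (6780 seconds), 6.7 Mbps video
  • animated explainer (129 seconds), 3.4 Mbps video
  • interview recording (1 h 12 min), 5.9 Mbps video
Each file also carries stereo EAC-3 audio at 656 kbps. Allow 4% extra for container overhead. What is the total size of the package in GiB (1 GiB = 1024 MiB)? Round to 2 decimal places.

Audio: 656 kbps = 0.656 Mbps.
drone footage reel: 98.456 Mbps × 120 s × 1.04 = 12287.3 Mb
time-lapse clip: 32.656 Mbps × 240 s × 1.04 = 8150.9 Mb
documentary: 7.356 Mbps × 6780 s × 1.04 = 51868.6 Mb
animated explainer: 4.056 Mbps × 129 s × 1.04 = 544.2 Mb
interview recording: 6.556 Mbps × 4320 s × 1.04 = 29454.8 Mb
Total: 102305.8 Mb = 12788.2 MB.
= 11.91 GiB.

11.91 GiB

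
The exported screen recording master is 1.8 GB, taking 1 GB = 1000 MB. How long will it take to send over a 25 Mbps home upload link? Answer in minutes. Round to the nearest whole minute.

File: 1.8 GB = 14400.0 Mb.
At 25 Mbps: 14400.0 / 25 = 576.0 s ≈ 9.6 minutes.

10 minutes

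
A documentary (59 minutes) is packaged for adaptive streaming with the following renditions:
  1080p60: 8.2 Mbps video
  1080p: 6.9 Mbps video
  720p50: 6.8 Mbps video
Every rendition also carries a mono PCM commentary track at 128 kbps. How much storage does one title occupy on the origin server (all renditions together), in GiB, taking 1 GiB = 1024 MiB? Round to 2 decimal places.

9.18 GiB

59 min = 3540 s
Audio: 128 kbps = 0.128 Mbps.
Sum of rendition bitrates: (8.2+0.128) + (6.9+0.128) + (6.8+0.128) = 22.284 Mbps.
× 3540 s = 78,885 Mb = 9,861 MB = 9.183 GiB.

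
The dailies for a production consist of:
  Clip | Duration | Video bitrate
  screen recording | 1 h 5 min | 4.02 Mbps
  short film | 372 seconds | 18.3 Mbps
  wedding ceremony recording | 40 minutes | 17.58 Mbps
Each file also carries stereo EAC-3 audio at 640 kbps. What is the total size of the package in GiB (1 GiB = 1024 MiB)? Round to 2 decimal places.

Audio: 640 kbps = 0.640 Mbps.
screen recording: 4.660 Mbps × 3900 s = 18174.0 Mb
short film: 18.940 Mbps × 372 s = 7045.7 Mb
wedding ceremony recording: 18.220 Mbps × 2400 s = 43728.0 Mb
Total: 68947.7 Mb = 8618.5 MB.
= 8.027 GiB.

8.03 GiB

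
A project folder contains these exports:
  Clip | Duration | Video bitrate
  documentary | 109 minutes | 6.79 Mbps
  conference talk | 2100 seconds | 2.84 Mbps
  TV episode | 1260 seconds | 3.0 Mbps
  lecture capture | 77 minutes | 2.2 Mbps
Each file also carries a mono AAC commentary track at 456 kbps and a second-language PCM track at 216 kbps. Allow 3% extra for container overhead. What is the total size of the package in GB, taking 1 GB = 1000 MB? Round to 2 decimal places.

9.54 GB

Audio total: 456 + 216 = 672 kbps = 0.672 Mbps.
documentary: 7.462 Mbps × 6540 s × 1.03 = 50265.5 Mb
conference talk: 3.512 Mbps × 2100 s × 1.03 = 7596.5 Mb
TV episode: 3.672 Mbps × 1260 s × 1.03 = 4765.5 Mb
lecture capture: 2.872 Mbps × 4620 s × 1.03 = 13666.7 Mb
Total: 76294.2 Mb = 9536.8 MB.
= 9.537 GB.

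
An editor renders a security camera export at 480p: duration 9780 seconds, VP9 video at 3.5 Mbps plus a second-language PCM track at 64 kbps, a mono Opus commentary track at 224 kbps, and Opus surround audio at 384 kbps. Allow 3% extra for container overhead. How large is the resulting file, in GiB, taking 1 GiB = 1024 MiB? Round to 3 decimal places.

4.892 GiB

Audio total: 64 + 224 + 384 = 672 kbps = 0.672 Mbps.
Total bitrate: 3.5 + 0.672 = 4.172 Mbps.
Stream data: 4.172 Mbps × 9780 s = 40802.2 Mb.
With 3% container overhead: ×1.03.
42,026 Mb = 5,253,278,100 bytes ÷ 1,073,741,824 = 4.892 GiB.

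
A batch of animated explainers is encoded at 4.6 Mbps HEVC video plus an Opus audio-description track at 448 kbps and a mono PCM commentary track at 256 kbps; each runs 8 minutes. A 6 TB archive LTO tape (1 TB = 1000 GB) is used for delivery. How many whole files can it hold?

18853

8 min = 480 s
Audio total: 448 + 256 = 704 kbps = 0.704 Mbps.
Total bitrate: 5.304 Mbps.
Per item: 5.304 Mbps × 480 s = 2,546 Mb = 318.2 MB.
Capacity: 6 TB = 48,000,000 Mb; 18853.70 items → 18853 complete.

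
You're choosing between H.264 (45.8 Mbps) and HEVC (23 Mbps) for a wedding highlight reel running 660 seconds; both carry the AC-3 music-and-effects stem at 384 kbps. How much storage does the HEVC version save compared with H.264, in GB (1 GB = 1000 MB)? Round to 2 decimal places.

1.88 GB

Audio: 384 kbps = 0.384 Mbps.
H.264: 46.184 Mbps × 660 s = 30481.4 Mb = 3.810 GB.
HEVC: 23.384 Mbps × 660 s = 15433.4 Mb = 1.929 GB.
Saving: 3.810 − 1.929 = 1.881 GB.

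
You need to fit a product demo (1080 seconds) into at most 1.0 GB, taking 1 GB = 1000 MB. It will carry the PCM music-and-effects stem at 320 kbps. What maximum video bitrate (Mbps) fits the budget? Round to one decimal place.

7.1 Mbps

Budget: 1.0 GB = 8000.0 Mb.
Total bitrate budget: 8000.0 Mb / 1080 s = 7.407 Mbps.
Audio: 320 kbps = 0.320 Mbps.
Video: 7.407 − 0.320 = 7.087 Mbps.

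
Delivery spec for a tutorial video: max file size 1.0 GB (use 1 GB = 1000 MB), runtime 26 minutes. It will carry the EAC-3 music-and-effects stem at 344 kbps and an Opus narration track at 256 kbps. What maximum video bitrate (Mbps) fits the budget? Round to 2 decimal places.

4.53 Mbps

Budget: 1.0 GB = 8000.0 Mb.
26 min = 1560 s
Total bitrate budget: 8000.0 Mb / 1560 s = 5.128 Mbps.
Audio total: 344 + 256 = 600 kbps = 0.600 Mbps.
Video: 5.128 − 0.600 = 4.528 Mbps.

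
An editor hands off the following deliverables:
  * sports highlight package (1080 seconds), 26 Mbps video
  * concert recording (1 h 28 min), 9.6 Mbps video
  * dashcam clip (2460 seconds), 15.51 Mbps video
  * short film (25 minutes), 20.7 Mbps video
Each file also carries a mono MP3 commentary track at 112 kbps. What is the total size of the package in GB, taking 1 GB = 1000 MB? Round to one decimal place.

Audio: 112 kbps = 0.112 Mbps.
sports highlight package: 26.112 Mbps × 1080 s = 28201.0 Mb
concert recording: 9.712 Mbps × 5280 s = 51279.4 Mb
dashcam clip: 15.622 Mbps × 2460 s = 38430.1 Mb
short film: 20.812 Mbps × 1500 s = 31218.0 Mb
Total: 149128.4 Mb = 18641.1 MB.
= 18.64 GB.

18.6 GB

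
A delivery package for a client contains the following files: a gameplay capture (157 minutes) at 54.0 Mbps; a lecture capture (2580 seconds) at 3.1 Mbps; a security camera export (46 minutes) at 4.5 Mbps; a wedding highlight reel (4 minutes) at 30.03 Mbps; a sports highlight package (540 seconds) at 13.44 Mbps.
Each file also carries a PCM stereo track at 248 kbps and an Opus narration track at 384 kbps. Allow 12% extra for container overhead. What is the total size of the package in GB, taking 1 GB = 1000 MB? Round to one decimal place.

Audio total: 248 + 384 = 632 kbps = 0.632 Mbps.
gameplay capture: 54.632 Mbps × 9420 s × 1.12 = 576389.5 Mb
lecture capture: 3.732 Mbps × 2580 s × 1.12 = 10784.0 Mb
security camera export: 5.132 Mbps × 2760 s × 1.12 = 15864.0 Mb
wedding highlight reel: 30.662 Mbps × 240 s × 1.12 = 8241.9 Mb
sports highlight package: 14.072 Mbps × 540 s × 1.12 = 8510.7 Mb
Total: 619790.2 Mb = 77473.8 MB.
= 77.47 GB.

77.5 GB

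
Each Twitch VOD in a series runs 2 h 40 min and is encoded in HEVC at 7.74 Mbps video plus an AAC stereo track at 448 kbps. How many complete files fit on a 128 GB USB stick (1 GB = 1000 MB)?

13

2 h 40 min = 160 min = 9600 s
Audio: 448 kbps = 0.448 Mbps.
Total bitrate: 8.188 Mbps.
Per item: 8.188 Mbps × 9600 s = 78,605 Mb = 9,826 MB.
Capacity: 128 GB = 1,024,000 Mb; 13.03 items → 13 complete.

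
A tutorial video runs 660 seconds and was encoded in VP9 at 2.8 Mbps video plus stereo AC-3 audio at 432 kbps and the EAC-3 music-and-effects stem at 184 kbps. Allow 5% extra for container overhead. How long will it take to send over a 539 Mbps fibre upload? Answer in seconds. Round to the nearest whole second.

Audio total: 432 + 184 = 616 kbps = 0.616 Mbps.
Total bitrate: 3.416 Mbps.
File: 3.416 Mbps × 660 s = 2254.6 Mb.
With 5% container overhead: ×1.05. → 2367.3 Mb.
At 539 Mbps: 2367.3 / 539 = 4.4 s ≈ 4.39 seconds.

4 seconds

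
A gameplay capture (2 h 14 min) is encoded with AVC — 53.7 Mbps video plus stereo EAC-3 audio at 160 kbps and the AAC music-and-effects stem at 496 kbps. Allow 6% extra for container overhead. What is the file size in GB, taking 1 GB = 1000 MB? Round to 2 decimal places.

2 h 14 min = 134 min = 8040 s
Audio total: 160 + 496 = 656 kbps = 0.656 Mbps.
Total bitrate: 53.7 + 0.656 = 54.356 Mbps.
Stream data: 54.356 Mbps × 8040 s = 437022.2 Mb.
With 6% container overhead: ×1.06.
463,244 Mb ÷ 8 = 57,905 MB → 57.91 GB.

57.91 GB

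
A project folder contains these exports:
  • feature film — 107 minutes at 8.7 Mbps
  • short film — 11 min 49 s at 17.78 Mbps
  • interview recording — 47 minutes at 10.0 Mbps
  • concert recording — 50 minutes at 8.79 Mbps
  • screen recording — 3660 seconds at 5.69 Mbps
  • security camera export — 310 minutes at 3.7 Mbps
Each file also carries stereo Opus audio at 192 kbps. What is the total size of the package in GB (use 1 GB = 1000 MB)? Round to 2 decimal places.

Audio: 192 kbps = 0.192 Mbps.
feature film: 8.892 Mbps × 6420 s = 57086.6 Mb
short film: 17.972 Mbps × 709 s = 12742.1 Mb
interview recording: 10.192 Mbps × 2820 s = 28741.4 Mb
concert recording: 8.982 Mbps × 3000 s = 26946.0 Mb
screen recording: 5.882 Mbps × 3660 s = 21528.1 Mb
security camera export: 3.892 Mbps × 18600 s = 72391.2 Mb
Total: 219435.5 Mb = 27429.4 MB.
= 27.43 GB.

27.43 GB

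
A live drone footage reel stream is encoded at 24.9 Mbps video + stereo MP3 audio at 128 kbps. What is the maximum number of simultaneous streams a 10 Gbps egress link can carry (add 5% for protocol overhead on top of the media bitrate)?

380

Audio: 128 kbps = 0.128 Mbps.
Per-viewer media rate: 25.028 Mbps.
On the wire with 5% overhead: 26.279 Mbps.
10 Gbps = 10,000 Mbps; 10,000 / 26.279 = 380.53 → 380 viewers.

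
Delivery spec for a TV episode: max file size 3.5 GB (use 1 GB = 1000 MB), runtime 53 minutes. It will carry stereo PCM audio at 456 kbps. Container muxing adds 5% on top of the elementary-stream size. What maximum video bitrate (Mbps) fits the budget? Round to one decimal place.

7.9 Mbps

Budget: 3.5 GB = 28000.0 Mb.
Stream payload after overhead: 28000.0 / 1.05 = 26666.7 Mb.
53 min = 3180 s
Total bitrate budget: 26666.7 Mb / 3180 s = 8.386 Mbps.
Audio: 456 kbps = 0.456 Mbps.
Video: 8.386 − 0.456 = 7.930 Mbps.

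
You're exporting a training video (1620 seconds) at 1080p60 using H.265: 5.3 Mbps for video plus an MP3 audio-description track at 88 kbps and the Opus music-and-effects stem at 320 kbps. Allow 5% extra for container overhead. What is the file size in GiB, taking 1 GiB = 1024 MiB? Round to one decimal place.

Audio total: 88 + 320 = 408 kbps = 0.408 Mbps.
Total bitrate: 5.3 + 0.408 = 5.708 Mbps.
Stream data: 5.708 Mbps × 1620 s = 9247.0 Mb.
With 5% container overhead: ×1.05.
9,709 Mb = 1,213,663,500 bytes ÷ 1,073,741,824 = 1.130 GiB.

1.1 GiB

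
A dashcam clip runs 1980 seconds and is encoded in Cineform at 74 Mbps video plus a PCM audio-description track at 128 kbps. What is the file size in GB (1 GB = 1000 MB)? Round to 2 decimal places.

Audio: 128 kbps = 0.128 Mbps.
Total bitrate: 74 + 0.128 = 74.128 Mbps.
Stream data: 74.128 Mbps × 1980 s = 146773.4 Mb.
146,773 Mb ÷ 8 = 18,347 MB → 18.35 GB.

18.35 GB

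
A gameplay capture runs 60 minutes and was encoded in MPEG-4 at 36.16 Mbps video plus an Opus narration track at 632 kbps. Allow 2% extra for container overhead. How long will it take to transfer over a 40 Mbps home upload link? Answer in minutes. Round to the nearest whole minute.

60 min = 3600 s
Audio: 632 kbps = 0.632 Mbps.
Total bitrate: 36.792 Mbps.
File: 36.792 Mbps × 3600 s = 132451.2 Mb.
With 2% container overhead: ×1.02. → 135100.2 Mb.
At 40 Mbps: 135100.2 / 40 = 3377.5 s ≈ 56.3 minutes.

56 minutes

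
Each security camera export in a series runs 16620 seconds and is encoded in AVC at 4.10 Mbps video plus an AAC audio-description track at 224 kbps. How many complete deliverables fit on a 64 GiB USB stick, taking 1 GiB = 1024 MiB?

Audio: 224 kbps = 0.224 Mbps.
Total bitrate: 4.324 Mbps.
Per item: 4.324 Mbps × 16620 s = 71,865 Mb = 8,983 MB.
Capacity: 64 GiB = 549,756 Mb; 7.65 items → 7 complete.

7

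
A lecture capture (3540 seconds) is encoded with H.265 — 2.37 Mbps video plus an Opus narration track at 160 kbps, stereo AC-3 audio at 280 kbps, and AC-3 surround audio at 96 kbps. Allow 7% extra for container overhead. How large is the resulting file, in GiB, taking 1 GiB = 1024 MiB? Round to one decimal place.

1.3 GiB

Audio total: 160 + 280 + 96 = 536 kbps = 0.536 Mbps.
Total bitrate: 2.37 + 0.536 = 2.906 Mbps.
Stream data: 2.906 Mbps × 3540 s = 10287.2 Mb.
With 7% container overhead: ×1.07.
11,007 Mb = 1,375,918,350 bytes ÷ 1,073,741,824 = 1.281 GiB.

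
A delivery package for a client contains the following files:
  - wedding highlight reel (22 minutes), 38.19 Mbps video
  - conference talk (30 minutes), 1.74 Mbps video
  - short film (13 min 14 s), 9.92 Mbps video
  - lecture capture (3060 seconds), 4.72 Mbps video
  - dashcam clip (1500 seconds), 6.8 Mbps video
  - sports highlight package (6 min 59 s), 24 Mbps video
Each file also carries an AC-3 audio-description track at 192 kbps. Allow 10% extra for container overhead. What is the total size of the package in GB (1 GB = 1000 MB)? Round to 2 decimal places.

Audio: 192 kbps = 0.192 Mbps.
wedding highlight reel: 38.382 Mbps × 1320 s × 1.10 = 55730.7 Mb
conference talk: 1.932 Mbps × 1800 s × 1.10 = 3825.4 Mb
short film: 10.112 Mbps × 794 s × 1.10 = 8831.8 Mb
lecture capture: 4.912 Mbps × 3060 s × 1.10 = 16533.8 Mb
dashcam clip: 6.992 Mbps × 1500 s × 1.10 = 11536.8 Mb
sports highlight package: 24.192 Mbps × 419 s × 1.10 = 11150.1 Mb
Total: 107608.5 Mb = 13451.1 MB.
= 13.45 GB.

13.45 GB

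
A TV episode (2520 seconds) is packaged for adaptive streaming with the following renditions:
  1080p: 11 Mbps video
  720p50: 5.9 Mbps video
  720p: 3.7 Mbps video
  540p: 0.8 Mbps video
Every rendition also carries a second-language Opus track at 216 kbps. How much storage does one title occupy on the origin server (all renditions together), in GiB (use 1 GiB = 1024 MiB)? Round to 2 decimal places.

6.53 GiB

Audio: 216 kbps = 0.216 Mbps.
Sum of rendition bitrates: (11+0.216) + (5.9+0.216) + (3.7+0.216) + (0.8+0.216) = 22.264 Mbps.
× 2520 s = 56,105 Mb = 7,013 MB = 6.532 GiB.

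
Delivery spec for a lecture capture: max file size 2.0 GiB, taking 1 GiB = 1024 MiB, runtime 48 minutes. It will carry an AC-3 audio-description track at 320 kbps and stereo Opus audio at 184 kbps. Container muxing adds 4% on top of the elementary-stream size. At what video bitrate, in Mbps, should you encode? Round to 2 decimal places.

Budget: 2.0 GiB = 17179.9 Mb.
Stream payload after overhead: 17179.9 / 1.04 = 16519.1 Mb.
48 min = 2880 s
Total bitrate budget: 16519.1 Mb / 2880 s = 5.736 Mbps.
Audio total: 320 + 184 = 504 kbps = 0.504 Mbps.
Video: 5.736 − 0.504 = 5.232 Mbps.

5.23 Mbps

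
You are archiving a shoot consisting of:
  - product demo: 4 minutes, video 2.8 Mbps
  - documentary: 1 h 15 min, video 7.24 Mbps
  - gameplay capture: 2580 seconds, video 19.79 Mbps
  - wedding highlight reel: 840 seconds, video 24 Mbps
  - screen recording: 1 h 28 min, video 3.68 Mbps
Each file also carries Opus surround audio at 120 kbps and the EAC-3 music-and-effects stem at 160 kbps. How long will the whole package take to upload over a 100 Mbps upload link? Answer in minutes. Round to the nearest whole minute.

21 minutes

Audio total: 120 + 160 = 280 kbps = 0.280 Mbps.
product demo: 3.080 Mbps × 240 s = 739.2 Mb
documentary: 7.520 Mbps × 4500 s = 33840.0 Mb
gameplay capture: 20.070 Mbps × 2580 s = 51780.6 Mb
wedding highlight reel: 24.280 Mbps × 840 s = 20395.2 Mb
screen recording: 3.960 Mbps × 5280 s = 20908.8 Mb
Total: 127663.8 Mb = 15958.0 MB.
At 100 Mbps: 127663.8 / 100 = 1277 s ≈ 21.3 minutes.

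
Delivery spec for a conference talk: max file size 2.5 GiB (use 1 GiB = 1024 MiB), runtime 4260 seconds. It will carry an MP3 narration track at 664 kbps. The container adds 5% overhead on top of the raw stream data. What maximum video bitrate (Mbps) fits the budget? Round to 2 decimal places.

4.14 Mbps

Budget: 2.5 GiB = 21474.8 Mb.
Stream payload after overhead: 21474.8 / 1.05 = 20452.2 Mb.
Total bitrate budget: 20452.2 Mb / 4260 s = 4.801 Mbps.
Audio: 664 kbps = 0.664 Mbps.
Video: 4.801 − 0.664 = 4.137 Mbps.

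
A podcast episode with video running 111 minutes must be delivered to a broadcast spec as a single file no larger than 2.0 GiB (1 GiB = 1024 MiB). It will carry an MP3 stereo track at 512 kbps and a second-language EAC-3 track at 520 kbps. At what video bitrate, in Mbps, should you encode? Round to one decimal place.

1.5 Mbps

Budget: 2.0 GiB = 17179.9 Mb.
111 min = 6660 s
Total bitrate budget: 17179.9 Mb / 6660 s = 2.580 Mbps.
Audio total: 512 + 520 = 1032 kbps = 1.032 Mbps.
Video: 2.580 − 1.032 = 1.548 Mbps.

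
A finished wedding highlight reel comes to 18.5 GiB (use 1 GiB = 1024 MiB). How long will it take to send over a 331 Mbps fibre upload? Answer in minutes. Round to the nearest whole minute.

File: 18.5 GiB = 158913.8 Mb.
At 331 Mbps: 158913.8 / 331 = 480.1 s ≈ 8 minutes.

8 minutes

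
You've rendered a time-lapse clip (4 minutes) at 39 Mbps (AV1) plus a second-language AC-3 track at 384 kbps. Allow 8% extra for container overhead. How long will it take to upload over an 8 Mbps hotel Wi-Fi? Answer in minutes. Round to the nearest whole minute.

21 minutes

4 min = 240 s
Audio: 384 kbps = 0.384 Mbps.
Total bitrate: 39.384 Mbps.
File: 39.384 Mbps × 240 s = 9452.2 Mb.
With 8% container overhead: ×1.08. → 10208.3 Mb.
At 8 Mbps: 10208.3 / 8 = 1276.0 s ≈ 21.3 minutes.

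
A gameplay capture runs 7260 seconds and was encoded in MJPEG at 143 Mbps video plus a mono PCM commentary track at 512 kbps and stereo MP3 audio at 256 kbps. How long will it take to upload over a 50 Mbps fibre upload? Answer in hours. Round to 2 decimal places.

Audio total: 512 + 256 = 768 kbps = 0.768 Mbps.
Total bitrate: 143.768 Mbps.
File: 143.768 Mbps × 7260 s = 1043755.7 Mb.
At 50 Mbps: 1043755.7 / 50 = 20875.1 s ≈ 5.8 hours.

5.80 hours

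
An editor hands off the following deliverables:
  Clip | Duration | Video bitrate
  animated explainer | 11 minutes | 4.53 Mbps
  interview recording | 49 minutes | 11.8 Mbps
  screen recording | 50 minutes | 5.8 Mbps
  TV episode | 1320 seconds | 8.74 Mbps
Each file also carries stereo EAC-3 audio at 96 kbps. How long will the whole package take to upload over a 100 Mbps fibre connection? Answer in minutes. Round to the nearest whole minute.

11 minutes

Audio: 96 kbps = 0.096 Mbps.
animated explainer: 4.626 Mbps × 660 s = 3053.2 Mb
interview recording: 11.896 Mbps × 2940 s = 34974.2 Mb
screen recording: 5.896 Mbps × 3000 s = 17688.0 Mb
TV episode: 8.836 Mbps × 1320 s = 11663.5 Mb
Total: 67378.9 Mb = 8422.4 MB.
At 100 Mbps: 67378.9 / 100 = 674 s ≈ 11.2 minutes.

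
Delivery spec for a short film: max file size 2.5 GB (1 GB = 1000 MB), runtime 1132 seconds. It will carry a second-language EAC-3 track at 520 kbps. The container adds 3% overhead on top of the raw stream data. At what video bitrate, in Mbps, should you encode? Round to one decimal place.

Budget: 2.5 GB = 20000.0 Mb.
Stream payload after overhead: 20000.0 / 1.03 = 19417.5 Mb.
Total bitrate budget: 19417.5 Mb / 1132 s = 17.153 Mbps.
Audio: 520 kbps = 0.520 Mbps.
Video: 17.153 − 0.520 = 16.633 Mbps.

16.6 Mbps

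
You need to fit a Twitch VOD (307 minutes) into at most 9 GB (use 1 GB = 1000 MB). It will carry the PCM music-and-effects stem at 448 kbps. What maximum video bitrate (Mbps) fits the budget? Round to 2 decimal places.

3.46 Mbps

Budget: 9 GB = 72000.0 Mb.
307 min = 18420 s
Total bitrate budget: 72000.0 Mb / 18420 s = 3.909 Mbps.
Audio: 448 kbps = 0.448 Mbps.
Video: 3.909 − 0.448 = 3.461 Mbps.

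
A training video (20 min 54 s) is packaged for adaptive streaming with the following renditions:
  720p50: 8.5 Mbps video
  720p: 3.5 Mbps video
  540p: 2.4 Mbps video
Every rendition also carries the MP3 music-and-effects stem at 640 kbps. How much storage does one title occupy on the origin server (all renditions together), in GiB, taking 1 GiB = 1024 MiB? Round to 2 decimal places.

2.38 GiB

20 min 54 s = 1254 s
Audio: 640 kbps = 0.640 Mbps.
Sum of rendition bitrates: (8.5+0.640) + (3.5+0.640) + (2.4+0.640) = 16.320 Mbps.
× 1254 s = 20,465 Mb = 2,558 MB = 2.382 GiB.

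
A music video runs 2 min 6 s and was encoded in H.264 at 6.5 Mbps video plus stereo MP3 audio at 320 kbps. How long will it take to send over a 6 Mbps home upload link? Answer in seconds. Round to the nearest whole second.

143 seconds

2 min 6 s = 126 s
Audio: 320 kbps = 0.320 Mbps.
Total bitrate: 6.820 Mbps.
File: 6.820 Mbps × 126 s = 859.3 Mb.
At 6 Mbps: 859.3 / 6 = 143.2 s ≈ 143 seconds.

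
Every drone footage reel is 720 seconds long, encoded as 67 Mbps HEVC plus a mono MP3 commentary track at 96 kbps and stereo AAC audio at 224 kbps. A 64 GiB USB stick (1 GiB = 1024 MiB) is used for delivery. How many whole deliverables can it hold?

Audio total: 96 + 224 = 320 kbps = 0.320 Mbps.
Total bitrate: 67.320 Mbps.
Per item: 67.320 Mbps × 720 s = 48,470 Mb = 6,059 MB.
Capacity: 64 GiB = 549,756 Mb; 11.34 items → 11 complete.

11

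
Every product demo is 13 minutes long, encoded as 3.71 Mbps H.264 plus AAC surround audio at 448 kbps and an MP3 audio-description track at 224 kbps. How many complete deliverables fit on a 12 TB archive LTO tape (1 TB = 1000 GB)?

13 min = 780 s
Audio total: 448 + 224 = 672 kbps = 0.672 Mbps.
Total bitrate: 4.382 Mbps.
Per item: 4.382 Mbps × 780 s = 3,418 Mb = 427.2 MB.
Capacity: 12 TB = 96,000,000 Mb; 28086.93 items → 28086 complete.

28086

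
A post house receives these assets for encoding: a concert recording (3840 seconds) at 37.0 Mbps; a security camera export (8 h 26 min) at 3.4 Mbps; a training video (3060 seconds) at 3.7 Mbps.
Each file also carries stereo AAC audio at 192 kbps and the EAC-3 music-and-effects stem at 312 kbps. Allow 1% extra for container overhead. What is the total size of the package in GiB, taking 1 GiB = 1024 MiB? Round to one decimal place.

32.4 GiB

Audio total: 192 + 312 = 504 kbps = 0.504 Mbps.
concert recording: 37.504 Mbps × 3840 s × 1.01 = 145455.5 Mb
security camera export: 3.904 Mbps × 30360 s × 1.01 = 119710.7 Mb
training video: 4.204 Mbps × 3060 s × 1.01 = 12992.9 Mb
Total: 278159.1 Mb = 34769.9 MB.
= 32.38 GiB.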